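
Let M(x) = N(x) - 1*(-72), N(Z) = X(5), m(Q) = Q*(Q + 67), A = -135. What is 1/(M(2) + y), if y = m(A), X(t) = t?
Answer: 1/9257 ≈ 0.00010803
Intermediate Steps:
m(Q) = Q*(67 + Q)
N(Z) = 5
y = 9180 (y = -135*(67 - 135) = -135*(-68) = 9180)
M(x) = 77 (M(x) = 5 - 1*(-72) = 5 + 72 = 77)
1/(M(2) + y) = 1/(77 + 9180) = 1/9257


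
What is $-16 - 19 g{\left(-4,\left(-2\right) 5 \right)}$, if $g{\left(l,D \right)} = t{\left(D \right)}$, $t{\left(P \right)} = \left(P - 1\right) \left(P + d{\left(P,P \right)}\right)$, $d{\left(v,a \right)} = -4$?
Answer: $-2942$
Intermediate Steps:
$t{\left(P \right)} = \left(-1 + P\right) \left(-4 + P\right)$ ($t{\left(P \right)} = \left(P - 1\right) \left(P - 4\right) = \left(-1 + P\right) \left(-4 + P\right)$)
$g{\left(l,D \right)} = 4 + D^{2} - 5 D$
$-16 - 19 g{\left(-4,\left(-2\right) 5 \right)} = -16 - 19 \left(4 + \left(\left(-2\right) 5\right)^{2} - 5 \left(\left(-2\right) 5\right)\right) = -16 - 19 \left(4 + \left(-10\right)^{2} - -50\right) = -16 - 19 \left(4 + 100 + 50\right) = -16 - 2926 = -2942$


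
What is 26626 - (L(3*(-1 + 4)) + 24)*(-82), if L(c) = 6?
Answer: 29086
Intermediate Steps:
26626 - (L(3*(-1 + 4)) + 24)*(-82) = 26626 - (6 + 24)*(-82) = 26626 - 30*(-82) = 26626 - 1*(-2460) = 26626 + 2460 = 29086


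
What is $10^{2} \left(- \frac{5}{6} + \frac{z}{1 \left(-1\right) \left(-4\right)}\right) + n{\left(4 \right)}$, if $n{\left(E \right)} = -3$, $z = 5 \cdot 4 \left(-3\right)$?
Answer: $- \frac{4759}{3} \approx -1586.3$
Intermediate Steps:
$z = -60$ ($z = 20 \left(-3\right) = -60$)
$10^{2} \left(- \frac{5}{6} + \frac{z}{1 \left(-1\right) \left(-4\right)}\right) + n{\left(4 \right)} = 10^{2} \left(- \frac{5}{6} - \frac{60}{1 \left(-1\right) \left(-4\right)}\right) - 3 = 100 \left(\left(-5\right) \frac{1}{6} - \frac{60}{\left(-1\right) \left(-4\right)}\right) - 3 = 100 \left(- \frac{5}{6} - \frac{60}{4}\right) - 3 = 100 \left(- \frac{5}{6} - 15\right) - 3 = 100 \left(- \frac{95}{6}\right) - 3 = - \frac{4750}{3} - 3 = - \frac{4759}{3}$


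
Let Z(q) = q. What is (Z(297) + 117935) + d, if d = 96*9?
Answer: 119096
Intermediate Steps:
d = 864
(Z(297) + 117935) + d = (297 + 117935) + 864 = 118232 + 864 = 119096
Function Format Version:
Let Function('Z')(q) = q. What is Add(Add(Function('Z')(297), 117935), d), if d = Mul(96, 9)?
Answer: 119096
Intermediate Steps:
d = 864
Add(Add(Function('Z')(297), 117935), d) = Add(Add(297, 117935), 864) = Add(118232, 864) = 119096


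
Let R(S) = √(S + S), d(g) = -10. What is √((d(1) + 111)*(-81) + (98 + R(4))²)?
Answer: √(1431 + 392*√2) ≈ 44.557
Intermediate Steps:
R(S) = √2*√S (R(S) = √(2*S) = √2*√S)
√((d(1) + 111)*(-81) + (98 + R(4))²) = √((-10 + 111)*(-81) + (98 + √2*√4)²) = √(101*(-81) + (98 + √2*2)²) = √(-8181 + (98 + 2*√2)²)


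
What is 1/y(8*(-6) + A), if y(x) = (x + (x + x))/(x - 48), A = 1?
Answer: 95/141 ≈ 0.67376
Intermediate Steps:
y(x) = 3*x/(-48 + x) (y(x) = (x + 2*x)/(-48 + x) = (3*x)/(-48 + x) = 3*x/(-48 + x))
1/y(8*(-6) + A) = 1/(3*(8*(-6) + 1)/(-48 + (8*(-6) + 1))) = 1/(3*(-48 + 1)/(-48 + (-48 + 1))) = 1/(3*(-47)/(-48 - 47)) = 1/(3*(-47)/(-95)) = 1/(3*(-47)*(-1/95)) = 1/(141/95) = 95/141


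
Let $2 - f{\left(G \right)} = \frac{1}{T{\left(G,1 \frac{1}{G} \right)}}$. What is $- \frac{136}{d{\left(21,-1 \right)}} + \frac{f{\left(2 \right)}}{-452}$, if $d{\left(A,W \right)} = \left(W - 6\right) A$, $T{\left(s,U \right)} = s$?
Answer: $\frac{122503}{132888} \approx 0.92185$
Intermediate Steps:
$f{\left(G \right)} = 2 - \frac{1}{G}$
$d{\left(A,W \right)} = A \left(-6 + W\right)$ ($d{\left(A,W \right)} = \left(W - 6\right) A = \left(-6 + W\right) A = A \left(-6 + W\right)$)
$- \frac{136}{d{\left(21,-1 \right)}} + \frac{f{\left(2 \right)}}{-452} = - \frac{136}{21 \left(-6 - 1\right)} + \frac{2 - \frac{1}{2}}{-452} = - \frac{136}{21 \left(-7\right)} + \left(2 - \frac{1}{2}\right) \left(- \frac{1}{452}\right) = - \frac{136}{-147} + \left(2 - \frac{1}{2}\right) \left(- \frac{1}{452}\right) = \left(-136\right) \left(- \frac{1}{147}\right) + \frac{3}{2} \left(- \frac{1}{452}\right) = \frac{136}{147} - \frac{3}{904} = \frac{122503}{132888}$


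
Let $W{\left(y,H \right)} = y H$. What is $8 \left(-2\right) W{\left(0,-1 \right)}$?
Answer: $0$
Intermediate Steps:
$W{\left(y,H \right)} = H y$
$8 \left(-2\right) W{\left(0,-1 \right)} = 8 \left(-2\right) \left(\left(-1\right) 0\right) = \left(-16\right) 0 = 0$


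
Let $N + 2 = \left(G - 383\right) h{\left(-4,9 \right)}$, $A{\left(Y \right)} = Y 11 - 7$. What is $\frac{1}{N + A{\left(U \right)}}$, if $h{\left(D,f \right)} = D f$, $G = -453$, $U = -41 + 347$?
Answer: $\frac{1}{33453} \approx 2.9893 \cdot 10^{-5}$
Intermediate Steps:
$U = 306$
$A{\left(Y \right)} = -7 + 11 Y$ ($A{\left(Y \right)} = 11 Y - 7 = -7 + 11 Y$)
$N = 30094$ ($N = -2 + \left(-453 - 383\right) \left(\left(-4\right) 9\right) = -2 - -30096 = -2 + 30096 = 30094$)
$\frac{1}{N + A{\left(U \right)}} = \frac{1}{30094 + \left(-7 + 11 \cdot 306\right)} = \frac{1}{30094 + \left(-7 + 3366\right)} = \frac{1}{30094 + 3359} = \frac{1}{33453}$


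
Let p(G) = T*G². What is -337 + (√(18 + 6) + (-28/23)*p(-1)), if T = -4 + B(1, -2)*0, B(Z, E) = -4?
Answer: -7639/23 + 2*√6 ≈ -327.23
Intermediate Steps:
T = -4 (T = -4 - 4*0 = -4 + 0 = -4)
p(G) = -4*G²
-337 + (√(18 + 6) + (-28/23)*p(-1)) = -337 + (√(18 + 6) + (-28/23)*(-4*(-1)²)) = -337 + (√24 + (-28*1/23)*(-4*1)) = -337 + (2*√6 - 28/23*(-4)) = -337 + (2*√6 + 112/23) = -337 + (112/23 + 2*√6) = -7639/23 + 2*√6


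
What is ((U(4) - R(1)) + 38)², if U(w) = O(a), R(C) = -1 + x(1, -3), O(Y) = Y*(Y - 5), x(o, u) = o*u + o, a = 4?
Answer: 1369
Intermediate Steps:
x(o, u) = o + o*u
O(Y) = Y*(-5 + Y)
R(C) = -3 (R(C) = -1 + 1*(1 - 3) = -1 + 1*(-2) = -1 - 2 = -3)
U(w) = -4 (U(w) = 4*(-5 + 4) = 4*(-1) = -4)
((U(4) - R(1)) + 38)² = ((-4 - 1*(-3)) + 38)² = ((-4 + 3) + 38)² = (-1 + 38)² = 37² = 1369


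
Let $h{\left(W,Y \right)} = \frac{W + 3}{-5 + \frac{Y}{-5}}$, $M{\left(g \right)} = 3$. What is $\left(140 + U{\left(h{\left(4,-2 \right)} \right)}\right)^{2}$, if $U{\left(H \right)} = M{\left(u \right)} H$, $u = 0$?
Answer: $\frac{9703225}{529} \approx 18343.0$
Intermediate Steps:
$h{\left(W,Y \right)} = \frac{3 + W}{-5 - \frac{Y}{5}}$ ($h{\left(W,Y \right)} = \frac{3 + W}{-5 + Y \left(- \frac{1}{5}\right)} = \frac{3 + W}{-5 - \frac{Y}{5}}$)
$U{\left(H \right)} = 3 H$
$\left(140 + U{\left(h{\left(4,-2 \right)} \right)}\right)^{2} = \left(140 + 3 \frac{5 \left(-3 - 4\right)}{25 - 2}\right)^{2} = \left(140 + 3 \frac{5 \left(-3 - 4\right)}{23}\right)^{2} = \left(140 + 3 \cdot 5 \cdot \frac{1}{23} \left(-7\right)\right)^{2} = \left(140 + 3 \left(- \frac{35}{23}\right)\right)^{2} = \left(140 - \frac{105}{23}\right)^{2} = \left(\frac{3115}{23}\right)^{2} = \frac{9703225}{529}$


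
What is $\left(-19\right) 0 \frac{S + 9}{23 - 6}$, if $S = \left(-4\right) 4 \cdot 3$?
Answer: $0$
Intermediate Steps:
$S = -48$ ($S = \left(-16\right) 3 = -48$)
$\left(-19\right) 0 \frac{S + 9}{23 - 6} = \left(-19\right) 0 \frac{-48 + 9}{23 - 6} = 0 \left(- \frac{39}{17}\right) = 0$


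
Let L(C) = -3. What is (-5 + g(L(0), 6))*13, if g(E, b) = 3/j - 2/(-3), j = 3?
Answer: -130/3 ≈ -43.333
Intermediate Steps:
g(E, b) = 5/3 (g(E, b) = 3/3 - 2/(-3) = 3*(⅓) - 2*(-⅓) = 1 + ⅔ = 5/3)
(-5 + g(L(0), 6))*13 = (-5 + 5/3)*13 = -10/3*13 = -130/3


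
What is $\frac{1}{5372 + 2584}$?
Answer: $\frac{1}{7956} \approx 0.00012569$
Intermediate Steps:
$\frac{1}{5372 + 2584} = \frac{1}{7956}$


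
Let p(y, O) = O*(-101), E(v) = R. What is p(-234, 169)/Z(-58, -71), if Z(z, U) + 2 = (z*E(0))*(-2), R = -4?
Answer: 17069/466 ≈ 36.629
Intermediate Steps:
E(v) = -4
p(y, O) = -101*O
Z(z, U) = -2 + 8*z (Z(z, U) = -2 + (z*(-4))*(-2) = -2 - 4*z*(-2) = -2 + 8*z)
p(-234, 169)/Z(-58, -71) = (-101*169)/(-2 + 8*(-58)) = -17069/(-2 - 464) = -17069/(-466) = -17069*(-1/466) = 17069/466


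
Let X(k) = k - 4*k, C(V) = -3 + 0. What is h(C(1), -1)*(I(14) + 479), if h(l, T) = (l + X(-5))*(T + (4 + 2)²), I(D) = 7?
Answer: 204120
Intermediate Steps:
C(V) = -3
X(k) = -3*k
h(l, T) = (15 + l)*(36 + T) (h(l, T) = (l - 3*(-5))*(T + (4 + 2)²) = (l + 15)*(T + 6²) = (15 + l)*(T + 36) = (15 + l)*(36 + T))
h(C(1), -1)*(I(14) + 479) = (540 + 15*(-1) + 36*(-3) - 1*(-3))*(7 + 479) = (540 - 15 - 108 + 3)*486 = 420*486 = 204120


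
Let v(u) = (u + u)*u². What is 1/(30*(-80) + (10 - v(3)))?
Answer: -1/2444 ≈ -0.00040917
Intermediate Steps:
v(u) = 2*u³ (v(u) = (2*u)*u² = 2*u³)
1/(30*(-80) + (10 - v(3))) = 1/(30*(-80) + (10 - 2*3³)) = 1/(-2400 + (10 - 2*27)) = 1/(-2400 + (10 - 1*54)) = 1/(-2400 + (10 - 54)) = 1/(-2400 - 44) = 1/(-2444) = -1/2444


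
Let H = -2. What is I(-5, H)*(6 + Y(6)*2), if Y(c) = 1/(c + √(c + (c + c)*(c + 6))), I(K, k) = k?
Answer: -224/19 - 10*√6/57 ≈ -12.219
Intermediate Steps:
Y(c) = 1/(c + √(c + 2*c*(6 + c))) (Y(c) = 1/(c + √(c + (2*c)*(6 + c))) = 1/(c + √(c + 2*c*(6 + c))))
I(-5, H)*(6 + Y(6)*2) = -2*(6 + 2/(6 + √(6*(13 + 2*6)))) = -2*(6 + 2/(6 + √(6*(13 + 12)))) = -2*(6 + 2/(6 + √(6*25))) = -2*(6 + 2/(6 + √150)) = -2*(6 + 2/(6 + 5*√6)) = -12 - 4/(6 + 5*√6)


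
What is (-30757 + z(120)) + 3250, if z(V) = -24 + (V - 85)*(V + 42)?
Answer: -21861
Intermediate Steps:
z(V) = -24 + (-85 + V)*(42 + V)
(-30757 + z(120)) + 3250 = (-30757 + (-3594 + 120² - 43*120)) + 3250 = (-30757 + (-3594 + 14400 - 5160)) + 3250 = (-30757 + 5646) + 3250 = -25111 + 3250 = -21861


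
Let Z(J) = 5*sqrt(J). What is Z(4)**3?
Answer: 1000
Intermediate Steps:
Z(4)**3 = (5*sqrt(4))**3 = (5*2)**3 = 10**3 = 1000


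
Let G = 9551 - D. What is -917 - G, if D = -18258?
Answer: -28726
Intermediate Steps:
G = 27809 (G = 9551 - 1*(-18258) = 9551 + 18258 = 27809)
-917 - G = -917 - 1*27809 = -917 - 27809 = -28726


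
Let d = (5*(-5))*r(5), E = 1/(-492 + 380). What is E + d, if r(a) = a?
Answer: -14001/112 ≈ -125.01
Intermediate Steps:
E = -1/112 (E = 1/(-112) = -1/112 ≈ -0.0089286)
d = -125 (d = (5*(-5))*5 = -25*5 = -125)
E + d = -1/112 - 125 = -14001/112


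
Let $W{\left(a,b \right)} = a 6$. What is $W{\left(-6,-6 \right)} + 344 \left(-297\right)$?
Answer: $-102204$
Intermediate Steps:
$W{\left(a,b \right)} = 6 a$
$W{\left(-6,-6 \right)} + 344 \left(-297\right) = 6 \left(-6\right) + 344 \left(-297\right) = -36 - 102168 = -102204$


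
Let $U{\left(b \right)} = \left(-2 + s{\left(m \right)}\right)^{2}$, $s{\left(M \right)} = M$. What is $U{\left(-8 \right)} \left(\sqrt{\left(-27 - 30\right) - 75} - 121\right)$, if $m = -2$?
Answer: $-1936 + 32 i \sqrt{33} \approx -1936.0 + 183.83 i$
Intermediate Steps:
$U{\left(b \right)} = 16$ ($U{\left(b \right)} = \left(-2 - 2\right)^{2} = \left(-4\right)^{2} = 16$)
$U{\left(-8 \right)} \left(\sqrt{\left(-27 - 30\right) - 75} - 121\right) = 16 \left(\sqrt{\left(-27 - 30\right) - 75} - 121\right) = 16 \left(\sqrt{-57 - 75} - 121\right) = 16 \left(\sqrt{-132} - 121\right) = 16 \left(2 i \sqrt{33} - 121\right) = 16 \left(-121 + 2 i \sqrt{33}\right) = -1936 + 32 i \sqrt{33}$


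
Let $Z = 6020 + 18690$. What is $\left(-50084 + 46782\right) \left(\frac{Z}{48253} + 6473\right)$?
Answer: $- \frac{1031433783458}{48253} \approx -2.1376 \cdot 10^{7}$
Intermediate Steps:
$Z = 24710$
$\left(-50084 + 46782\right) \left(\frac{Z}{48253} + 6473\right) = \left(-50084 + 46782\right) \left(\frac{24710}{48253} + 6473\right) = - 3302 \left(24710 \cdot \frac{1}{48253} + 6473\right) = - 3302 \left(\frac{24710}{48253} + 6473\right) = \left(-3302\right) \frac{312366379}{48253} = - \frac{1031433783458}{48253}$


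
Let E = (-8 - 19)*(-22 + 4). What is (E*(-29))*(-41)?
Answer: 577854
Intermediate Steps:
E = 486 (E = -27*(-18) = 486)
(E*(-29))*(-41) = (486*(-29))*(-41) = -14094*(-41) = 577854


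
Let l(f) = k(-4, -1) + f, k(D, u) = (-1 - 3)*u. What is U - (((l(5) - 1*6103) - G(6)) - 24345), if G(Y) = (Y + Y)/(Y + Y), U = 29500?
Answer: 59940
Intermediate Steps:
k(D, u) = -4*u
G(Y) = 1 (G(Y) = (2*Y)/((2*Y)) = (2*Y)*(1/(2*Y)) = 1)
l(f) = 4 + f (l(f) = -4*(-1) + f = 4 + f)
U - (((l(5) - 1*6103) - G(6)) - 24345) = 29500 - ((((4 + 5) - 1*6103) - 1*1) - 24345) = 29500 - (((9 - 6103) - 1) - 24345) = 29500 - ((-6094 - 1) - 24345) = 29500 - (-6095 - 24345) = 29500 - 1*(-30440) = 29500 + 30440 = 59940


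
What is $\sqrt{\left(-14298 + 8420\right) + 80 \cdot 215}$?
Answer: $3 \sqrt{1258} \approx 106.4$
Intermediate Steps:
$\sqrt{\left(-14298 + 8420\right) + 80 \cdot 215} = \sqrt{-5878 + 17200} = \sqrt{11322} = 3 \sqrt{1258}$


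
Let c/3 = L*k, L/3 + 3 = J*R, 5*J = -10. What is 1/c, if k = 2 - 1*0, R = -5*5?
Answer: 1/846 ≈ 0.0011820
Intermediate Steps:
J = -2 (J = (1/5)*(-10) = -2)
R = -25
L = 141 (L = -9 + 3*(-2*(-25)) = -9 + 3*50 = -9 + 150 = 141)
k = 2 (k = 2 + 0 = 2)
c = 846 (c = 3*(141*2) = 3*282 = 846)
1/c = 1/846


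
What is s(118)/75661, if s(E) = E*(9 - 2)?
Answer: 826/75661 ≈ 0.010917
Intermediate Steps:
s(E) = 7*E (s(E) = E*7 = 7*E)
s(118)/75661 = (7*118)/75661 = 826*(1/75661) = 826/75661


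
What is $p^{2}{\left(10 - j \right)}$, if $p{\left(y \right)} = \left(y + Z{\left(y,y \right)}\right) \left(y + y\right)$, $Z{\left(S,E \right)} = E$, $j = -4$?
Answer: $614656$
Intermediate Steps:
$p{\left(y \right)} = 4 y^{2}$ ($p{\left(y \right)} = \left(y + y\right) \left(y + y\right) = 2 y 2 y = 4 y^{2}$)
$p^{2}{\left(10 - j \right)} = \left(4 \left(10 - -4\right)^{2}\right)^{2} = \left(4 \left(10 + 4\right)^{2}\right)^{2} = \left(4 \cdot 14^{2}\right)^{2} = \left(4 \cdot 196\right)^{2} = 784^{2} = 614656$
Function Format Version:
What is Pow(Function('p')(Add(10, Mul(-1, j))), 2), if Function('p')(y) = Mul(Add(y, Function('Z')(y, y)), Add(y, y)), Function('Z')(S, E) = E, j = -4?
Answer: 614656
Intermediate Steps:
Function('p')(y) = Mul(4, Pow(y, 2)) (Function('p')(y) = Mul(Add(y, y), Add(y, y)) = Mul(Mul(2, y), Mul(2, y)) = Mul(4, Pow(y, 2)))
Pow(Function('p')(Add(10, Mul(-1, j))), 2) = Pow(Mul(4, Pow(Add(10, Mul(-1, -4)), 2)), 2) = Pow(Mul(4, Pow(Add(10, 4), 2)), 2) = Pow(Mul(4, Pow(14, 2)), 2) = Pow(Mul(4, 196), 2) = Pow(784, 2) = 614656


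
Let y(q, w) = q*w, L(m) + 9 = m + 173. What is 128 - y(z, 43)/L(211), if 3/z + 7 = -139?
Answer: 2336043/18250 ≈ 128.00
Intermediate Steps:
L(m) = 164 + m (L(m) = -9 + (m + 173) = -9 + (173 + m) = 164 + m)
z = -3/146 (z = 3/(-7 - 139) = 3/(-146) = 3*(-1/146) = -3/146 ≈ -0.020548)
128 - y(z, 43)/L(211) = 128 - (-3/146*43)/(164 + 211) = 128 - (-129)/(146*375) = 128 - 1*(-43/18250) = 128 + 43/18250 = 2336043/18250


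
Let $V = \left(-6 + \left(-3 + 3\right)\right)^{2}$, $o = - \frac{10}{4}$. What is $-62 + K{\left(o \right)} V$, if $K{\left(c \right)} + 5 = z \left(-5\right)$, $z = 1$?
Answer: $-422$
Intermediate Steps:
$o = - \frac{5}{2}$ ($o = \left(-10\right) \frac{1}{4} = - \frac{5}{2} \approx -2.5$)
$K{\left(c \right)} = -10$ ($K{\left(c \right)} = -5 + 1 \left(-5\right) = -5 - 5 = -10$)
$V = 36$ ($V = \left(-6 + 0\right)^{2} = \left(-6\right)^{2} = 36$)
$-62 + K{\left(o \right)} V = -62 - 360 = -422$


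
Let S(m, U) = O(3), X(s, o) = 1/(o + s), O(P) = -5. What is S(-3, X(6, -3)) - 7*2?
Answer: -19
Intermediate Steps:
S(m, U) = -5
S(-3, X(6, -3)) - 7*2 = -5 - 7*2 = -5 - 14 = -19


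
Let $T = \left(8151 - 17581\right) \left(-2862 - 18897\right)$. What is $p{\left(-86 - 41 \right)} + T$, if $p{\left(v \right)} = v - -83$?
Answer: $205187326$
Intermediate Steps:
$p{\left(v \right)} = 83 + v$ ($p{\left(v \right)} = v + 83 = 83 + v$)
$T = 205187370$ ($T = \left(-9430\right) \left(-21759\right) = 205187370$)
$p{\left(-86 - 41 \right)} + T = \left(83 - 127\right) + 205187370 = -44 + 205187370 = 205187326$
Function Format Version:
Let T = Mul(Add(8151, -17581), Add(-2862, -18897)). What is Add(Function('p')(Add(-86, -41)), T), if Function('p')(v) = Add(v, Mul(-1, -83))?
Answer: 205187326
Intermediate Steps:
Function('p')(v) = Add(83, v) (Function('p')(v) = Add(v, 83) = Add(83, v))
T = 205187370 (T = Mul(-9430, -21759) = 205187370)
Add(Function('p')(Add(-86, -41)), T) = Add(Add(83, Add(-86, -41)), 205187370) = Add(Add(83, -127), 205187370) = Add(-44, 205187370) = 205187326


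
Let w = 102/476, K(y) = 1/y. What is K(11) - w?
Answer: -19/154 ≈ -0.12338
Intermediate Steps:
w = 3/14 (w = 102*(1/476) = 3/14 ≈ 0.21429)
K(11) - w = 1/11 - 1*3/14 = 1/11 - 3/14 = -19/154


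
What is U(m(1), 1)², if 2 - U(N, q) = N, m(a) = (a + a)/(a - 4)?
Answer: 64/9 ≈ 7.1111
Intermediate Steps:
m(a) = 2*a/(-4 + a) (m(a) = (2*a)/(-4 + a) = 2*a/(-4 + a))
U(N, q) = 2 - N
U(m(1), 1)² = (2 - 2/(-4 + 1))² = (2 - 2/(-3))² = (2 - 2*(-1)/3)² = (2 - 1*(-⅔))² = (2 + ⅔)² = (8/3)² = 64/9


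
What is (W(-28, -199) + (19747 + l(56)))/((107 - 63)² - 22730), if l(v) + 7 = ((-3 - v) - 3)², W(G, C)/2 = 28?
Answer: -11820/10397 ≈ -1.1369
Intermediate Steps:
W(G, C) = 56 (W(G, C) = 2*28 = 56)
l(v) = -7 + (-6 - v)² (l(v) = -7 + ((-3 - v) - 3)² = -7 + (-6 - v)²)
(W(-28, -199) + (19747 + l(56)))/((107 - 63)² - 22730) = (56 + (19747 + (-7 + (6 + 56)²)))/((107 - 63)² - 22730) = (56 + (19747 + (-7 + 62²)))/(44² - 22730) = (56 + (19747 + (-7 + 3844)))/(1936 - 22730) = (56 + (19747 + 3837))/(-20794) = (56 + 23584)*(-1/20794) = 23640*(-1/20794) = -11820/10397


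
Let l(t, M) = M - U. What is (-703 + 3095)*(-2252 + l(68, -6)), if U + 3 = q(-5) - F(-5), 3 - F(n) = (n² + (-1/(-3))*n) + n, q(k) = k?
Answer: -16256032/3 ≈ -5.4187e+6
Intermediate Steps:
F(n) = 3 - n² - 4*n/3 (F(n) = 3 - ((n² + (-1/(-3))*n) + n) = 3 - ((n² + (-1*(-⅓))*n) + n) = 3 - ((n² + n/3) + n) = 3 - (n² + 4*n/3) = 3 + (-n² - 4*n/3) = 3 - n² - 4*n/3)
U = 22/3 (U = -3 + (-5 - (3 - 1*(-5)² - 4/3*(-5))) = -3 + (-5 - (3 - 1*25 + 20/3)) = -3 + (-5 - (3 - 25 + 20/3)) = -3 + (-5 - 1*(-46/3)) = -3 + (-5 + 46/3) = -3 + 31/3 = 22/3 ≈ 7.3333)
l(t, M) = -22/3 + M (l(t, M) = M - 1*22/3 = M - 22/3 = -22/3 + M)
(-703 + 3095)*(-2252 + l(68, -6)) = (-703 + 3095)*(-2252 + (-22/3 - 6)) = 2392*(-2252 - 40/3) = 2392*(-6796/3) = -16256032/3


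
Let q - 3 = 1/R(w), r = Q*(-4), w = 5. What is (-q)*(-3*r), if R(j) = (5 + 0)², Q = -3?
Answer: 2736/25 ≈ 109.44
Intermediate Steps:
R(j) = 25 (R(j) = 5² = 25)
r = 12 (r = -3*(-4) = 12)
q = 76/25 (q = 3 + 1/25 = 76/25 ≈ 3.0400)
(-q)*(-3*r) = (-1*76/25)*(-3*12) = -76/25*(-36) = 2736/25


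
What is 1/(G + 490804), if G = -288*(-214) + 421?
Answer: 1/552857 ≈ 1.8088e-6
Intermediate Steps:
G = 62053 (G = 61632 + 421 = 62053)
1/(G + 490804) = 1/(62053 + 490804) = 1/552857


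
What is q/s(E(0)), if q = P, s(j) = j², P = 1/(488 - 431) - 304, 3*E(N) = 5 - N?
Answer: -51981/475 ≈ -109.43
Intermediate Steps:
E(N) = 5/3 - N/3 (E(N) = (5 - N)/3 = 5/3 - N/3)
P = -17327/57 (P = 1/57 - 304 = -17327/57 ≈ -303.98)
q = -17327/57 ≈ -303.98
q/s(E(0)) = -17327/57/(5/3 - ⅓*0)² = -17327/57/(5/3 + 0)² = -17327/57/(5/3)² = -17327/57/(25/9) = (9/25)*(-17327/57) = -51981/475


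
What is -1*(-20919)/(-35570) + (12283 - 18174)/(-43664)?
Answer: -351932173/776564240 ≈ -0.45319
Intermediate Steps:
-1*(-20919)/(-35570) + (12283 - 18174)/(-43664) = 20919*(-1/35570) - 5891*(-1/43664) = -20919/35570 + 5891/43664 = -351932173/776564240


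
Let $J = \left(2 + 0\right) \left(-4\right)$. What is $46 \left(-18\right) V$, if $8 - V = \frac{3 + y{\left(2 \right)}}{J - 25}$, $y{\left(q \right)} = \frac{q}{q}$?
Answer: $- \frac{73968}{11} \approx -6724.4$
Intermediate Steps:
$y{\left(q \right)} = 1$
$J = -8$ ($J = 2 \left(-4\right) = -8$)
$V = \frac{268}{33}$ ($V = 8 - \frac{3 + 1}{-8 - 25} = 8 - \frac{4}{-33} = 8 - 4 \left(- \frac{1}{33}\right) = 8 - - \frac{4}{33} = 8 + \frac{4}{33} = \frac{268}{33} \approx 8.1212$)
$46 \left(-18\right) V = 46 \left(-18\right) \frac{268}{33} = \left(-828\right) \frac{268}{33} = - \frac{73968}{11}$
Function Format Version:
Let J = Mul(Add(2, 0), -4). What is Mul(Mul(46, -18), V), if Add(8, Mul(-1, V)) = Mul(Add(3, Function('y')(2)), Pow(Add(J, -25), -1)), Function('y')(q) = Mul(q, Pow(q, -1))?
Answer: Rational(-73968, 11) ≈ -6724.4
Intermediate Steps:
Function('y')(q) = 1
J = -8 (J = Mul(2, -4) = -8)
V = Rational(268, 33) (V = Add(8, Mul(-1, Mul(Add(3, 1), Pow(Add(-8, -25), -1)))) = Add(8, Mul(-1, Mul(4, Pow(-33, -1)))) = Add(8, Mul(-1, Mul(4, Rational(-1, 33)))) = Add(8, Mul(-1, Rational(-4, 33))) = Add(8, Rational(4, 33)) = Rational(268, 33) ≈ 8.1212)
Mul(Mul(46, -18), V) = Mul(Mul(46, -18), Rational(268, 33)) = Mul(-828, Rational(268, 33)) = Rational(-73968, 11)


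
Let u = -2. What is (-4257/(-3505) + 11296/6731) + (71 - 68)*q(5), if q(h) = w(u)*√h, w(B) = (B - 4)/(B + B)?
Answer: 68246347/23592155 + 9*√5/2 ≈ 12.955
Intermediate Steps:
w(B) = (-4 + B)/(2*B) (w(B) = (-4 + B)/((2*B)) = (-4 + B)*(1/(2*B)) = (-4 + B)/(2*B))
q(h) = 3*√h/2 (q(h) = ((½)*(-4 - 2)/(-2))*√h = ((½)*(-½)*(-6))*√h = 3*√h/2)
(-4257/(-3505) + 11296/6731) + (71 - 68)*q(5) = (-4257/(-3505) + 11296/6731) + (71 - 68)*(3*√5/2) = (-4257*(-1/3505) + 11296*(1/6731)) + 3*(3*√5/2) = (4257/3505 + 11296/6731) + 9*√5/2 = 68246347/23592155 + 9*√5/2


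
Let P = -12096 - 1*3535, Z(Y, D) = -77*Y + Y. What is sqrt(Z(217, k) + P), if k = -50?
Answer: I*sqrt(32123) ≈ 179.23*I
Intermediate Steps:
Z(Y, D) = -76*Y
P = -15631 (P = -12096 - 3535 = -15631)
sqrt(Z(217, k) + P) = sqrt(-76*217 - 15631) = sqrt(-16492 - 15631) = sqrt(-32123) = I*sqrt(32123)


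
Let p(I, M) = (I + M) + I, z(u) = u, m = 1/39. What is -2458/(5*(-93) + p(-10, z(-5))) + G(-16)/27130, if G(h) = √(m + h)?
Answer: 1229/245 + I*√24297/1058070 ≈ 5.0163 + 0.00014732*I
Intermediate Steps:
m = 1/39 ≈ 0.025641
G(h) = √(1/39 + h)
p(I, M) = M + 2*I
-2458/(5*(-93) + p(-10, z(-5))) + G(-16)/27130 = -2458/(5*(-93) + (-5 + 2*(-10))) + (√(39 + 1521*(-16))/39)/27130 = -2458/(-465 + (-5 - 20)) + (√(39 - 24336)/39)*(1/27130) = -2458/(-465 - 25) + (√(-24297)/39)*(1/27130) = -2458/(-490) + ((I*√24297)/39)*(1/27130) = -2458*(-1/490) + (I*√24297/39)*(1/27130) = 1229/245 + I*√24297/1058070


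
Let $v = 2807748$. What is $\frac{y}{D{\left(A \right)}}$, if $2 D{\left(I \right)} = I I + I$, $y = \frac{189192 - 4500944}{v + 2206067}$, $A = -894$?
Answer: $- \frac{4311752}{2001369547365} \approx -2.1544 \cdot 10^{-6}$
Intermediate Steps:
$y = - \frac{4311752}{5013815}$ ($y = \frac{189192 - 4500944}{2807748 + 2206067} = - \frac{4311752}{5013815} \approx -0.85997$)
$D{\left(I \right)} = \frac{I}{2} + \frac{I^{2}}{2}$ ($D{\left(I \right)} = \frac{I I + I}{2} = \frac{I^{2} + I}{2} = \frac{I + I^{2}}{2} = \frac{I}{2} + \frac{I^{2}}{2}$)
$\frac{y}{D{\left(A \right)}} = - \frac{4311752}{5013815 \cdot \frac{1}{2} \left(-894\right) \left(1 - 894\right)} = - \frac{4311752}{5013815 \cdot \frac{1}{2} \left(-894\right) \left(-893\right)} = - \frac{4311752}{5013815 \cdot 399171} = \left(- \frac{4311752}{5013815}\right) \frac{1}{399171} = - \frac{4311752}{2001369547365}$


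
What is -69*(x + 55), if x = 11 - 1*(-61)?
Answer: -8763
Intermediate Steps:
x = 72 (x = 11 + 61 = 72)
-69*(x + 55) = -69*(72 + 55) = -69*127 = -8763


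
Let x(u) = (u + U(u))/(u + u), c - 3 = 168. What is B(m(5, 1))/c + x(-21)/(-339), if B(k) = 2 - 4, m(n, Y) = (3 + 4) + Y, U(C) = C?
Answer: -283/19323 ≈ -0.014646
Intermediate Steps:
m(n, Y) = 7 + Y
c = 171 (c = 3 + 168 = 171)
B(k) = -2
x(u) = 1 (x(u) = (u + u)/(u + u) = (2*u)/((2*u)) = (2*u)*(1/(2*u)) = 1)
B(m(5, 1))/c + x(-21)/(-339) = -2/171 + 1/(-339) = -2*1/171 + 1*(-1/339) = -2/171 - 1/339 = -283/19323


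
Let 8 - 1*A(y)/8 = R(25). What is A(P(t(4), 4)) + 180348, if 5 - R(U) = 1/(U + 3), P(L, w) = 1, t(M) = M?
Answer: 1262606/7 ≈ 1.8037e+5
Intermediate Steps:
R(U) = 5 - 1/(3 + U) (R(U) = 5 - 1/(U + 3) = 5 - 1/(3 + U))
A(y) = 170/7 (A(y) = 64 - 8*(14 + 5*25)/(3 + 25) = 64 - 8*(14 + 125)/28 = 64 - 2*139/7 = 64 - 8*139/28 = 64 - 278/7 = 170/7)
A(P(t(4), 4)) + 180348 = 170/7 + 180348 = 1262606/7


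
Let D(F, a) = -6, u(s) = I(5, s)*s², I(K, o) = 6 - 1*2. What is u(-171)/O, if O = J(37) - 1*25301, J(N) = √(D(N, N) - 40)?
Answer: -155752956/33691613 - 6156*I*√46/33691613 ≈ -4.6229 - 0.0012392*I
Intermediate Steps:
I(K, o) = 4 (I(K, o) = 6 - 2 = 4)
u(s) = 4*s²
J(N) = I*√46 (J(N) = √(-6 - 40) = √(-46) = I*√46)
O = -25301 + I*√46 (O = I*√46 - 1*25301 = I*√46 - 25301 = -25301 + I*√46 ≈ -25301.0 + 6.7823*I)
u(-171)/O = (4*(-171)²)/(-25301 + I*√46) = (4*29241)/(-25301 + I*√46) = 116964/(-25301 + I*√46)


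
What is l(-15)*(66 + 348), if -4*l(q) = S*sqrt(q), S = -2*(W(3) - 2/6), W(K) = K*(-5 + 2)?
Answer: -1932*I*sqrt(15) ≈ -7482.6*I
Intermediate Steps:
W(K) = -3*K (W(K) = K*(-3) = -3*K)
S = 56/3 (S = -2*(-3*3 - 2/6) = -2*(-9 - 2*1/6) = -2*(-9 - 1/3) = -2*(-28/3) = 56/3 ≈ 18.667)
l(q) = -14*sqrt(q)/3
l(-15)*(66 + 348) = (-14*I*sqrt(15)/3)*(66 + 348) = -14*I*sqrt(15)/3*414 = -1932*I*sqrt(15)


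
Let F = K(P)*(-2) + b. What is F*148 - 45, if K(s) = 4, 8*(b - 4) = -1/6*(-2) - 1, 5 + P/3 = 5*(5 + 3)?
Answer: -1948/3 ≈ -649.33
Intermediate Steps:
P = 105 (P = -15 + 3*(5*(5 + 3)) = -15 + 3*(5*8) = -15 + 3*40 = -15 + 120 = 105)
b = 47/12 (b = 4 + (-1/6*(-2) - 1)/8 = 4 + (-1*⅙*(-2) - 1)/8 = 4 + (-⅙*(-2) - 1)/8 = 4 + (⅓ - 1)/8 = 4 + (⅛)*(-⅔) = 4 - 1/12 = 47/12 ≈ 3.9167)
F = -49/12 (F = 4*(-2) + 47/12 = -8 + 47/12 = -49/12 ≈ -4.0833)
F*148 - 45 = -49/12*148 - 45 = -1813/3 - 45 = -1948/3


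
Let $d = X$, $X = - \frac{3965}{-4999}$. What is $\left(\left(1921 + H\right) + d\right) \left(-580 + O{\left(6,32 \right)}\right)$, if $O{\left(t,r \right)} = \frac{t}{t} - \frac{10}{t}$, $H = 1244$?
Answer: $- \frac{27568543600}{14997} \approx -1.8383 \cdot 10^{6}$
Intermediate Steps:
$X = \frac{3965}{4999}$ ($X = \left(-3965\right) \left(- \frac{1}{4999}\right) = \frac{3965}{4999} \approx 0.79316$)
$d = \frac{3965}{4999} \approx 0.79316$
$O{\left(t,r \right)} = 1 - \frac{10}{t}$
$\left(\left(1921 + H\right) + d\right) \left(-580 + O{\left(6,32 \right)}\right) = \left(\left(1921 + 1244\right) + \frac{3965}{4999}\right) \left(-580 + \frac{-10 + 6}{6}\right) = \left(3165 + \frac{3965}{4999}\right) \left(-580 + \frac{1}{6} \left(-4\right)\right) = \frac{15825800 \left(-580 - \frac{2}{3}\right)}{4999} = \frac{15825800}{4999} \left(- \frac{1742}{3}\right) = - \frac{27568543600}{14997}$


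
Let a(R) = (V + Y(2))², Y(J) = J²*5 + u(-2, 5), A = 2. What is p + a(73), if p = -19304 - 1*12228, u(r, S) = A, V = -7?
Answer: -31307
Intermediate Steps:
u(r, S) = 2
p = -31532 (p = -19304 - 12228 = -31532)
Y(J) = 2 + 5*J² (Y(J) = J²*5 + 2 = 5*J² + 2 = 2 + 5*J²)
a(R) = 225 (a(R) = (-7 + (2 + 5*2²))² = (-7 + (2 + 5*4))² = (-7 + (2 + 20))² = (-7 + 22)² = 15² = 225)
p + a(73) = -31532 + 225 = -31307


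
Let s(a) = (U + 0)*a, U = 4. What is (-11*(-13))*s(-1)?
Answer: -572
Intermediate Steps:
s(a) = 4*a (s(a) = (4 + 0)*a = 4*a)
(-11*(-13))*s(-1) = (-11*(-13))*(4*(-1)) = 143*(-4) = -572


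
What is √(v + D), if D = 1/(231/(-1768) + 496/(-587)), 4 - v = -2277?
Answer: √93497842746209/202505 ≈ 47.749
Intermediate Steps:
v = 2281 (v = 4 - 1*(-2277) = 4 + 2277 = 2281)
D = -1037816/1012525 (D = 1/(231*(-1/1768) + 496*(-1/587)) = 1/(-231/1768 - 496/587) = 1/(-1012525/1037816) = -1037816/1012525 ≈ -1.0250)
√(v + D) = √(2281 - 1037816/1012525) = √(2308531709/1012525) = √93497842746209/202505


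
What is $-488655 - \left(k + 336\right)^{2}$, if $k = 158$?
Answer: $-732691$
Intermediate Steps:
$-488655 - \left(k + 336\right)^{2} = -488655 - \left(158 + 336\right)^{2} = -488655 - 494^{2} = -488655 - 244036 = -732691$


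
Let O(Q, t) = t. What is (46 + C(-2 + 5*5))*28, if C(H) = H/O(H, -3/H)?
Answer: -10948/3 ≈ -3649.3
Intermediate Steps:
C(H) = -H²/3 (C(H) = H/((-3/H)) = H*(-H/3) = -H²/3)
(46 + C(-2 + 5*5))*28 = (46 - (-2 + 5*5)²/3)*28 = (46 - (-2 + 25)²/3)*28 = (46 - ⅓*23²)*28 = (46 - ⅓*529)*28 = (46 - 529/3)*28 = -391/3*28 = -10948/3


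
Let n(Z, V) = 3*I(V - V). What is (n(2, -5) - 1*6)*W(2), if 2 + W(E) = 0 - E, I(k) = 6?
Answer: -48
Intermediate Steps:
n(Z, V) = 18 (n(Z, V) = 3*6 = 18)
W(E) = -2 - E (W(E) = -2 + (0 - E) = -2 - E)
(n(2, -5) - 1*6)*W(2) = (18 - 1*6)*(-2 - 1*2) = (18 - 6)*(-2 - 2) = 12*(-4) = -48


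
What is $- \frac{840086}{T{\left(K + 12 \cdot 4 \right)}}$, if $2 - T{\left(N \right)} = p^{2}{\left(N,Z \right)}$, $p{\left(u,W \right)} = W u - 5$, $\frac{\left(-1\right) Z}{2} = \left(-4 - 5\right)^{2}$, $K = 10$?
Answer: $\frac{840086}{88378799} \approx 0.0095055$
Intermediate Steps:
$Z = -162$ ($Z = - 2 \left(-4 - 5\right)^{2} = - 2 \left(-9\right)^{2} = \left(-2\right) 81 = -162$)
$p{\left(u,W \right)} = -5 + W u$
$T{\left(N \right)} = 2 - \left(-5 - 162 N\right)^{2}$
$- \frac{840086}{T{\left(K + 12 \cdot 4 \right)}} = - \frac{840086}{2 - \left(5 + 162 \left(10 + 12 \cdot 4\right)\right)^{2}} = - \frac{840086}{2 - \left(5 + 162 \left(10 + 48\right)\right)^{2}} = - \frac{840086}{2 - \left(5 + 162 \cdot 58\right)^{2}} = - \frac{840086}{2 - \left(5 + 9396\right)^{2}} = - \frac{840086}{2 - 9401^{2}} = - \frac{840086}{2 - 88378801} = - \frac{840086}{-88378799} = \left(-840086\right) \left(- \frac{1}{88378799}\right) = \frac{840086}{88378799}$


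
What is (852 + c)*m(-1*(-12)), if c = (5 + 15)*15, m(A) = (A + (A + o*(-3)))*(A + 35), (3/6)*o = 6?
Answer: -649728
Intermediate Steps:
o = 12 (o = 2*6 = 12)
m(A) = (-36 + 2*A)*(35 + A) (m(A) = (A + (A + 12*(-3)))*(A + 35) = (A + (A - 36))*(35 + A) = (A + (-36 + A))*(35 + A) = (-36 + 2*A)*(35 + A))
c = 300 (c = 20*15 = 300)
(852 + c)*m(-1*(-12)) = (852 + 300)*(-1260 + 2*(-1*(-12))**2 + 34*(-1*(-12))) = 1152*(-1260 + 2*12**2 + 34*12) = 1152*(-1260 + 2*144 + 408) = 1152*(-1260 + 288 + 408) = 1152*(-564) = -649728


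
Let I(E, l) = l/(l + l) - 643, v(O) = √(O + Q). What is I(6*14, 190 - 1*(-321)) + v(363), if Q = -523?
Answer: -1285/2 + 4*I*√10 ≈ -642.5 + 12.649*I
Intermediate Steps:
v(O) = √(-523 + O) (v(O) = √(O - 523) = √(-523 + O))
I(E, l) = -1285/2 (I(E, l) = l/((2*l)) - 643 = (1/(2*l))*l - 643 = ½ - 643 = -1285/2)
I(6*14, 190 - 1*(-321)) + v(363) = -1285/2 + √(-523 + 363) = -1285/2 + √(-160) = -1285/2 + 4*I*√10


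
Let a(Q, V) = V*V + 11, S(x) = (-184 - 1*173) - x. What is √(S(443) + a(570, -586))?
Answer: √342607 ≈ 585.33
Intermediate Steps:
S(x) = -357 - x (S(x) = (-184 - 173) - x = -357 - x)
a(Q, V) = 11 + V² (a(Q, V) = V² + 11 = 11 + V²)
√(S(443) + a(570, -586)) = √((-357 - 1*443) + (11 + (-586)²)) = √((-357 - 443) + (11 + 343396)) = √(-800 + 343407) = √342607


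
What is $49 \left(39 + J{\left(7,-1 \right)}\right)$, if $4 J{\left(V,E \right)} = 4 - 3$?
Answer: $\frac{7693}{4} \approx 1923.3$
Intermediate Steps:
$J{\left(V,E \right)} = \frac{1}{4}$ ($J{\left(V,E \right)} = \frac{4 - 3}{4} = \frac{1}{4} \cdot 1 = \frac{1}{4}$)
$49 \left(39 + J{\left(7,-1 \right)}\right) = 49 \left(39 + \frac{1}{4}\right) = 49 \cdot \frac{157}{4} = \frac{7693}{4}$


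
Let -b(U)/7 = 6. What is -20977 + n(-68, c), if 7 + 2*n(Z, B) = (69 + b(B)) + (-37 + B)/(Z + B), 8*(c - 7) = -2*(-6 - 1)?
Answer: -9938245/474 ≈ -20967.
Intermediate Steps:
c = 35/4 (c = 7 + (-2*(-6 - 1))/8 = 7 + (-2*(-7))/8 = 7 + (1/8)*14 = 7 + 7/4 = 35/4 ≈ 8.7500)
b(U) = -42 (b(U) = -7*6 = -42)
n(Z, B) = 10 + (-37 + B)/(2*(B + Z)) (n(Z, B) = -7/2 + ((69 - 42) + (-37 + B)/(Z + B))/2 = -7/2 + (27 + (-37 + B)/(B + Z))/2 = -7/2 + (27/2 + (-37 + B)/(2*(B + Z))) = 10 + (-37 + B)/(2*(B + Z)))
-20977 + n(-68, c) = -20977 + (-37 + 20*(-68) + 21*(35/4))/(2*(35/4 - 68)) = -20977 + (-37 - 1360 + 735/4)/(2*(-237/4)) = -20977 + (1/2)*(-4/237)*(-4853/4) = -20977 + 4853/474 = -9938245/474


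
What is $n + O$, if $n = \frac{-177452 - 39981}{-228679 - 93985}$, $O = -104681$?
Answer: $- \frac{33776572751}{322664} \approx -1.0468 \cdot 10^{5}$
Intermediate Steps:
$n = \frac{217433}{322664}$ ($n = - \frac{217433}{-322664} = \left(-217433\right) \left(- \frac{1}{322664}\right) = \frac{217433}{322664} \approx 0.67387$)
$n + O = \frac{217433}{322664} - 104681 = - \frac{33776572751}{322664}$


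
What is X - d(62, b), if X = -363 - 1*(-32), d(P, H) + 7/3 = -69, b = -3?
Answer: -779/3 ≈ -259.67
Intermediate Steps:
d(P, H) = -214/3 (d(P, H) = -7/3 - 69 = -214/3)
X = -331 (X = -363 + 32 = -331)
X - d(62, b) = -331 - 1*(-214/3) = -331 + 214/3 = -779/3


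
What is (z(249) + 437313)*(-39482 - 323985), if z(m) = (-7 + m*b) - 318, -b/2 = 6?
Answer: -157744678000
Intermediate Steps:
b = -12 (b = -2*6 = -12)
z(m) = -325 - 12*m (z(m) = (-7 + m*(-12)) - 318 = (-7 - 12*m) - 318 = -325 - 12*m)
(z(249) + 437313)*(-39482 - 323985) = ((-325 - 12*249) + 437313)*(-39482 - 323985) = ((-325 - 2988) + 437313)*(-363467) = (-3313 + 437313)*(-363467) = 434000*(-363467) = -157744678000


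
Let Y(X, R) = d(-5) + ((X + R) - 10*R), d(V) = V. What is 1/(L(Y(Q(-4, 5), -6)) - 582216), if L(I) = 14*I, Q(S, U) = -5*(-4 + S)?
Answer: -1/580970 ≈ -1.7213e-6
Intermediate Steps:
Q(S, U) = 20 - 5*S
Y(X, R) = -5 + X - 9*R (Y(X, R) = -5 + ((X + R) - 10*R) = -5 + ((R + X) - 10*R) = -5 + (X - 9*R) = -5 + X - 9*R)
1/(L(Y(Q(-4, 5), -6)) - 582216) = 1/(14*(-5 + (20 - 5*(-4)) - 9*(-6)) - 582216) = 1/(14*(-5 + (20 + 20) + 54) - 582216) = 1/(14*(-5 + 40 + 54) - 582216) = 1/(14*89 - 582216) = 1/(1246 - 582216) = 1/(-580970) = -1/580970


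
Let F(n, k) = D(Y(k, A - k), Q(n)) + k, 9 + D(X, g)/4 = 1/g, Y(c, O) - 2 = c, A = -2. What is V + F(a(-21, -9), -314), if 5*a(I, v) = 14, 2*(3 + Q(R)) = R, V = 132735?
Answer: 264765/2 ≈ 1.3238e+5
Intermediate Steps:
Q(R) = -3 + R/2
a(I, v) = 14/5 (a(I, v) = (1/5)*14 = 14/5)
Y(c, O) = 2 + c
D(X, g) = -36 + 4/g
F(n, k) = -36 + k + 4/(-3 + n/2) (F(n, k) = (-36 + 4/(-3 + n/2)) + k = -36 + k + 4/(-3 + n/2))
V + F(a(-21, -9), -314) = 132735 + (8 + (-36 - 314)*(-6 + 14/5))/(-6 + 14/5) = 132735 + (8 - 350*(-16/5))/(-16/5) = 132735 - 5*(8 + 1120)/16 = 132735 - 5/16*1128 = 132735 - 705/2 = 264765/2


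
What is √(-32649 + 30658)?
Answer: I*√1991 ≈ 44.621*I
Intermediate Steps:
√(-32649 + 30658) = √(-1991) = I*√1991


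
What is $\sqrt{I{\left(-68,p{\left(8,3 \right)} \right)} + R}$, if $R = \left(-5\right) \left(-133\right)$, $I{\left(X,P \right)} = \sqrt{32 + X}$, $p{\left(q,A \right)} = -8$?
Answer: $\sqrt{665 + 6 i} \approx 25.788 + 0.1163 i$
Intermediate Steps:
$R = 665$
$\sqrt{I{\left(-68,p{\left(8,3 \right)} \right)} + R} = \sqrt{\sqrt{32 - 68} + 665} = \sqrt{\sqrt{-36} + 665} = \sqrt{6 i + 665} = \sqrt{665 + 6 i}$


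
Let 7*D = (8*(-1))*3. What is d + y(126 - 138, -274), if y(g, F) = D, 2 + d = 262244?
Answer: 1835670/7 ≈ 2.6224e+5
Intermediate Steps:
d = 262242 (d = -2 + 262244 = 262242)
D = -24/7 (D = ((8*(-1))*3)/7 = (-8*3)/7 = (⅐)*(-24) = -24/7 ≈ -3.4286)
y(g, F) = -24/7
d + y(126 - 138, -274) = 262242 - 24/7 = 1835670/7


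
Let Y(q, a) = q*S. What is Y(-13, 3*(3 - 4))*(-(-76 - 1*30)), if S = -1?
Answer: 1378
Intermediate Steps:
Y(q, a) = -q (Y(q, a) = q*(-1) = -q)
Y(-13, 3*(3 - 4))*(-(-76 - 1*30)) = (-1*(-13))*(-(-76 - 1*30)) = 13*(-(-76 - 30)) = 13*(-1*(-106)) = 13*106 = 1378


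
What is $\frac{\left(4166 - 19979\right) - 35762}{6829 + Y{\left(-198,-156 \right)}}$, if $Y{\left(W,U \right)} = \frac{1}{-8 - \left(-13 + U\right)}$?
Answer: $- \frac{1660715}{219894} \approx -7.5523$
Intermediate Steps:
$Y{\left(W,U \right)} = \frac{1}{5 - U}$
$\frac{\left(4166 - 19979\right) - 35762}{6829 + Y{\left(-198,-156 \right)}} = \frac{\left(4166 - 19979\right) - 35762}{6829 - \frac{1}{-5 - 156}} = \frac{-15813 - 35762}{6829 - \frac{1}{-161}} = - \frac{51575}{6829 - - \frac{1}{161}} = - \frac{51575}{6829 + \frac{1}{161}} = - \frac{51575}{\frac{1099470}{161}} = \left(-51575\right) \frac{161}{1099470} = - \frac{1660715}{219894}$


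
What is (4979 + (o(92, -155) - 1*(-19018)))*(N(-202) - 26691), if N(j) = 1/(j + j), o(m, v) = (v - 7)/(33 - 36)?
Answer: -259345901415/404 ≈ -6.4195e+8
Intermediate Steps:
o(m, v) = 7/3 - v/3 (o(m, v) = (-7 + v)/(-3) = (-7 + v)*(-⅓) = 7/3 - v/3)
N(j) = 1/(2*j)
(4979 + (o(92, -155) - 1*(-19018)))*(N(-202) - 26691) = (4979 + ((7/3 - ⅓*(-155)) - 1*(-19018)))*((½)/(-202) - 26691) = (4979 + ((7/3 + 155/3) + 19018))*((½)*(-1/202) - 26691) = (4979 + (54 + 19018))*(-1/404 - 26691) = (4979 + 19072)*(-10783165/404) = 24051*(-10783165/404) = -259345901415/404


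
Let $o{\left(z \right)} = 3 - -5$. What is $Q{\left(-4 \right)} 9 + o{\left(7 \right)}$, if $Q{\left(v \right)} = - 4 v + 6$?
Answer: $206$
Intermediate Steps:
$o{\left(z \right)} = 8$ ($o{\left(z \right)} = 3 + 5 = 8$)
$Q{\left(v \right)} = 6 - 4 v$
$Q{\left(-4 \right)} 9 + o{\left(7 \right)} = \left(6 - -16\right) 9 + 8 = \left(6 + 16\right) 9 + 8 = 22 \cdot 9 + 8 = 198 + 8 = 206$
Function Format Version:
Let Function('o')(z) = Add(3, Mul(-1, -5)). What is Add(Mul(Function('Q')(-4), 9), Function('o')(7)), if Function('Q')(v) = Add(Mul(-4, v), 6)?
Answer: 206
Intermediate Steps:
Function('o')(z) = 8 (Function('o')(z) = Add(3, 5) = 8)
Function('Q')(v) = Add(6, Mul(-4, v))
Add(Mul(Function('Q')(-4), 9), Function('o')(7)) = Add(Mul(Add(6, Mul(-4, -4)), 9), 8) = Add(Mul(Add(6, 16), 9), 8) = Add(Mul(22, 9), 8) = Add(198, 8) = 206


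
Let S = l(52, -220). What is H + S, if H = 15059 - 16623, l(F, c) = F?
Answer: -1512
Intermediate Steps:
S = 52
H = -1564
H + S = -1564 + 52 = -1512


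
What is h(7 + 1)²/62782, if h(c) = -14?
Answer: 98/31391 ≈ 0.0031219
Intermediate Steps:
h(7 + 1)²/62782 = (-14)²/62782 = 196*(1/62782) = 98/31391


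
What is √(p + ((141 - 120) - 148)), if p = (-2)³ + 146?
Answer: √11 ≈ 3.3166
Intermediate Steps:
p = 138 (p = -8 + 146 = 138)
√(p + ((141 - 120) - 148)) = √(138 + ((141 - 120) - 148)) = √(138 + (21 - 148)) = √(138 - 127) = √11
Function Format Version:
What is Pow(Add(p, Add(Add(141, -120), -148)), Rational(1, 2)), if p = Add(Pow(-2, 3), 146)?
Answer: Pow(11, Rational(1, 2)) ≈ 3.3166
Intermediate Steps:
p = 138 (p = Add(-8, 146) = 138)
Pow(Add(p, Add(Add(141, -120), -148)), Rational(1, 2)) = Pow(Add(138, Add(Add(141, -120), -148)), Rational(1, 2)) = Pow(Add(138, Add(21, -148)), Rational(1, 2)) = Pow(Add(138, -127), Rational(1, 2)) = Pow(11, Rational(1, 2))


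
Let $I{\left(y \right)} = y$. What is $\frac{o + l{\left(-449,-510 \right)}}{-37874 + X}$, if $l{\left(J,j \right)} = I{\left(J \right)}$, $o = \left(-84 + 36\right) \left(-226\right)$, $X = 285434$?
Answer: $\frac{10399}{247560} \approx 0.042006$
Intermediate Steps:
$o = 10848$ ($o = \left(-48\right) \left(-226\right) = 10848$)
$l{\left(J,j \right)} = J$
$\frac{o + l{\left(-449,-510 \right)}}{-37874 + X} = \frac{10848 - 449}{-37874 + 285434} = \frac{10399}{247560}$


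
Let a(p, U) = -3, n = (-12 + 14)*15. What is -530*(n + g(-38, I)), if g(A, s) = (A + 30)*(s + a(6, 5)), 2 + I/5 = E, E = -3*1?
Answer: -134620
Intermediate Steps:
E = -3
I = -25 (I = -10 + 5*(-3) = -10 - 15 = -25)
n = 30 (n = 2*15 = 30)
g(A, s) = (-3 + s)*(30 + A) (g(A, s) = (A + 30)*(s - 3) = (30 + A)*(-3 + s) = (-3 + s)*(30 + A))
-530*(n + g(-38, I)) = -530*(30 + (-90 - 3*(-38) + 30*(-25) - 38*(-25))) = -530*(30 + (-90 + 114 - 750 + 950)) = -530*(30 + 224) = -530*254 = -134620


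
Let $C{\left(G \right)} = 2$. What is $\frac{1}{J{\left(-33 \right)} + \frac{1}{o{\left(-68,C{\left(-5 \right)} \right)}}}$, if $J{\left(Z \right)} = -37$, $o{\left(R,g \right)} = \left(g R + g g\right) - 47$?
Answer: $- \frac{179}{6624} \approx -0.027023$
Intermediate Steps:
$o{\left(R,g \right)} = -47 + g^{2} + R g$ ($o{\left(R,g \right)} = \left(R g + g^{2}\right) - 47 = \left(g^{2} + R g\right) - 47 = -47 + g^{2} + R g$)
$\frac{1}{J{\left(-33 \right)} + \frac{1}{o{\left(-68,C{\left(-5 \right)} \right)}}} = \frac{1}{-37 + \frac{1}{-47 + 2^{2} - 136}} = \frac{1}{-37 + \frac{1}{-47 + 4 - 136}} = \frac{1}{-37 + \frac{1}{-179}} = \frac{1}{-37 - \frac{1}{179}} = \frac{1}{- \frac{6624}{179}} = - \frac{179}{6624}$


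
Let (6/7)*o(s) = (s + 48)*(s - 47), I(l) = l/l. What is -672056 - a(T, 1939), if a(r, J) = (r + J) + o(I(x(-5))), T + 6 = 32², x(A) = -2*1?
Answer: -2017150/3 ≈ -6.7238e+5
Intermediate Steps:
x(A) = -2
I(l) = 1
o(s) = 7*(-47 + s)*(48 + s)/6 (o(s) = 7*((s + 48)*(s - 47))/6 = 7*((48 + s)*(-47 + s))/6 = 7*((-47 + s)*(48 + s))/6 = 7*(-47 + s)*(48 + s)/6)
T = 1018 (T = -6 + 32² = -6 + 1024 = 1018)
a(r, J) = -7889/3 + J + r (a(r, J) = (r + J) + (-2632 + (7/6)*1 + (7/6)*1²) = (J + r) + (-2632 + 7/6 + (7/6)*1) = (J + r) + (-2632 + 7/6 + 7/6) = (J + r) - 7889/3 = -7889/3 + J + r)
-672056 - a(T, 1939) = -672056 - (-7889/3 + 1939 + 1018) = -672056 - 1*982/3 = -672056 - 982/3 = -2017150/3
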